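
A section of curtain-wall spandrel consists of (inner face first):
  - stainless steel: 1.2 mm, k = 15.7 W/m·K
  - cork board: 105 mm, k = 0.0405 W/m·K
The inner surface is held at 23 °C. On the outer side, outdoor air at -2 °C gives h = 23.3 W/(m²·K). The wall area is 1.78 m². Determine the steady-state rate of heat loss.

Q ≈ 16.9 W

Using the resistance-network approach (series):
R_stainless steel = L/(kA) = 0.0012/(15.7×1.78) = 4.294×10^-5 K/W
R_cork board = L/(kA) = 0.105/(0.0405×1.78) = 1.457 K/W
R_outer film = 1/(h_o·A) = 1/(23.3×1.78) = 0.02411 K/W
R_total = 1.481 K/W
Q = ΔT / R_total = 25 / 1.481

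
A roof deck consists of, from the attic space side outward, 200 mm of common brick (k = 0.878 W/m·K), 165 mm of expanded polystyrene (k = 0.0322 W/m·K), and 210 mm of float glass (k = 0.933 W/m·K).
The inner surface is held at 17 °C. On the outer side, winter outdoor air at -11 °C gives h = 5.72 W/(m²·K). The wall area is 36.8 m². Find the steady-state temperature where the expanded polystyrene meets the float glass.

T ≈ -9.05 °C

Series thermal resistances:
R_common brick = L/(kA) = 0.2/(0.878×36.8) = 0.00619 K/W
R_expanded polystyrene = L/(kA) = 0.165/(0.0322×36.8) = 0.1392 K/W
R_float glass = L/(kA) = 0.21/(0.933×36.8) = 0.006116 K/W
R_outer film = 1/(h_o·A) = 1/(5.72×36.8) = 0.004751 K/W
R_total = 0.1563 K/W;  Q = ΔT/R_total = 28/0.1563 = 179.1 W
T_interface = T_inner − Q·ΣR(inner→interface) = 17 − 179×0.1454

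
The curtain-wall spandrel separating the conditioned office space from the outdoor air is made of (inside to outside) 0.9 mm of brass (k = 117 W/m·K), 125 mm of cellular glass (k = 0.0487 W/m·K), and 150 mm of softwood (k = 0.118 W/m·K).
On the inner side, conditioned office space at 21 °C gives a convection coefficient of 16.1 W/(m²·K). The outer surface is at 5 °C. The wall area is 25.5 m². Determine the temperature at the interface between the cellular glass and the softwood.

Model the wall as resistances in series:
R_inner film = 1/(h_i·A) = 1/(16.1×25.5) = 0.002436 K/W
R_brass = L/(kA) = 0.0009/(117×25.5) = 3.017×10^-7 K/W
R_cellular glass = L/(kA) = 0.125/(0.0487×25.5) = 0.1007 K/W
R_softwood = L/(kA) = 0.15/(0.118×25.5) = 0.04985 K/W
R_total = 0.1529 K/W;  Q = ΔT/R_total = 16/0.1529 = 104.6 W
T_interface = T_inner − Q·ΣR(inner→interface) = 21 − 105×0.1031

T ≈ 10.2 °C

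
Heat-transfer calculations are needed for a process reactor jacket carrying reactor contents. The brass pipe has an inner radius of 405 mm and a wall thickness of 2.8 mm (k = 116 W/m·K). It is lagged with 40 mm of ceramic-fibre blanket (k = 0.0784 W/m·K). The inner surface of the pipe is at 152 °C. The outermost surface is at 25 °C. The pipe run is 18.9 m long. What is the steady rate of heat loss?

Radial resistances (cylindrical: R_cond = ln(r_o/r_i)/(2πkL), R_conv = 1/(h·2πrL)):
R_brass pipe wall = ln(407.8/405)/(2π×116×18.9) = 5.002×10^-7 K/W
R_ceramic-fibre blanket = ln(447.8/407.8)/(2π×0.0784×18.9) = 0.01005 K/W
R_total = 0.01005 K/W
Q = ΔT/R_total = 127/0.01005

Q ≈ 12600 W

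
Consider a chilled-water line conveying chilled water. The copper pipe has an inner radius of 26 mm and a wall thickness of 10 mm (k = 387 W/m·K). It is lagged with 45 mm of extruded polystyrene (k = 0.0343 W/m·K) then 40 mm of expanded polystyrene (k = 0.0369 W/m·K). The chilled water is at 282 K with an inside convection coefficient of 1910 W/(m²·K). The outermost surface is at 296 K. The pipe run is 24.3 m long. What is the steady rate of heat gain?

Cylindrical conduction, so R = ln(r₂/r₁)/(2πkL) per layer, in series:
R_inner film = 1/(h_i·2πr₁L) = 1/(1910×2π×0.026×24.3) = 1.319×10^-4 K/W
R_copper pipe wall = ln(36/26)/(2π×387×24.3) = 5.507×10^-6 K/W
R_extruded polystyrene = ln(81/36)/(2π×0.0343×24.3) = 0.1548 K/W
R_expanded polystyrene = ln(121/81)/(2π×0.0369×24.3) = 0.07124 K/W
R_total = 0.2262 K/W
Q = ΔT/R_total = 14/0.2262

Q ≈ 61.9 W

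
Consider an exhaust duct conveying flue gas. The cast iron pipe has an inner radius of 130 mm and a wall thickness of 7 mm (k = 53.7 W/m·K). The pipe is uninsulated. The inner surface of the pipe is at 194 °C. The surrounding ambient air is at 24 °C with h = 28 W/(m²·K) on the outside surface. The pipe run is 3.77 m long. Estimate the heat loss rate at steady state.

Per-layer cylindrical resistances, series-summed:
R_cast iron pipe wall = ln(137/130)/(2π×53.7×3.77) = 4.123×10^-5 K/W
R_outer film = 1/(h_o·2πr_oL) = 1/(28×2π×0.137×3.77) = 0.01101 K/W
R_total = 0.01105 K/W
Q = ΔT/R_total = 170/0.01105

Q ≈ 15400 W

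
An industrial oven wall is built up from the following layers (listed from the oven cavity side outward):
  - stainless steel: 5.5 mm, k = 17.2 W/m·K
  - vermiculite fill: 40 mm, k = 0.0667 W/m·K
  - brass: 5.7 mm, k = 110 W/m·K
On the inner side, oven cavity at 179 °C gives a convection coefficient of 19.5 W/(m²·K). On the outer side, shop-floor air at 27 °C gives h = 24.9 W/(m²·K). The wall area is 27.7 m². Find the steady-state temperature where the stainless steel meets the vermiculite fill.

T ≈ 168 °C

Model the wall as resistances in series:
R_inner film = 1/(h_i·A) = 1/(19.5×27.7) = 0.001851 K/W
R_stainless steel = L/(kA) = 0.0055/(17.2×27.7) = 1.154×10^-5 K/W
R_vermiculite fill = L/(kA) = 0.04/(0.0667×27.7) = 0.02165 K/W
R_brass = L/(kA) = 0.0057/(110×27.7) = 1.871×10^-6 K/W
R_outer film = 1/(h_o·A) = 1/(24.9×27.7) = 0.00145 K/W
R_total = 0.02496 K/W;  Q = ΔT/R_total = 152/0.02496 = 6089 W
T_interface = T_inner − Q·ΣR(inner→interface) = 179 − 6090×0.001863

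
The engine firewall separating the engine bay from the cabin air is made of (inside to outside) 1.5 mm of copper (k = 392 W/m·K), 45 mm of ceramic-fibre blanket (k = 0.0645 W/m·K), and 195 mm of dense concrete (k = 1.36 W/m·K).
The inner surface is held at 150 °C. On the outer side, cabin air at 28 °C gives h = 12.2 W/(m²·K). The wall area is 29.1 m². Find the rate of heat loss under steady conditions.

Series thermal resistances:
R_copper = L/(kA) = 0.0015/(392×29.1) = 1.315×10^-7 K/W
R_ceramic-fibre blanket = L/(kA) = 0.045/(0.0645×29.1) = 0.02398 K/W
R_dense concrete = L/(kA) = 0.195/(1.36×29.1) = 0.004927 K/W
R_outer film = 1/(h_o·A) = 1/(12.2×29.1) = 0.002817 K/W
R_total = 0.03172 K/W
Q = ΔT / R_total = 122 / 0.03172

Q ≈ 3850 W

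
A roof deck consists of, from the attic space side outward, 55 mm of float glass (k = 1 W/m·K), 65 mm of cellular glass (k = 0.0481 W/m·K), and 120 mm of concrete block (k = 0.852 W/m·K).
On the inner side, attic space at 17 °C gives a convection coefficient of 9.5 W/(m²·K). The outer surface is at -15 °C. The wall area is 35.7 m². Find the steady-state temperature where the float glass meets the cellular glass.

T ≈ 13.9 °C

Series thermal resistances:
R_inner film = 1/(h_i·A) = 1/(9.5×35.7) = 0.002949 K/W
R_float glass = L/(kA) = 0.055/(1×35.7) = 0.001541 K/W
R_cellular glass = L/(kA) = 0.065/(0.0481×35.7) = 0.03785 K/W
R_concrete block = L/(kA) = 0.12/(0.852×35.7) = 0.003945 K/W
R_total = 0.04629 K/W;  Q = ΔT/R_total = 32/0.04629 = 691.3 W
T_interface = T_inner − Q·ΣR(inner→interface) = 17 − 691×0.004489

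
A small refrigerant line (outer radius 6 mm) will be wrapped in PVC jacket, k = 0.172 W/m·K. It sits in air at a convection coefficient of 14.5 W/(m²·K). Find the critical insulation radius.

For a cylinder r_cr = k/h = 0.172/14.5
r_cr = 11.9 mm; since the bare radius (6 mm) is below r_cr, adding a thin layer of insulation will *increase* heat loss.

r_cr ≈ 11.9 mm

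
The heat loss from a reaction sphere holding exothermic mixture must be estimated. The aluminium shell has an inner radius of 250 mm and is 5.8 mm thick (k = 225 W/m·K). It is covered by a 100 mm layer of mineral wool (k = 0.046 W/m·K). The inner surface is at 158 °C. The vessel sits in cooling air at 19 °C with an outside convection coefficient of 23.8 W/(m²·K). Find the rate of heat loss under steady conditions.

Q ≈ 72.1 W

Each spherical layer contributes R = (1/r_i − 1/r_o)/(4πk):
R_aluminium shell = (1/0.25 − 1/0.2558)/(4π×225) = 3.208×10^-5 K/W
R_mineral wool = (1/0.2558 − 1/0.3558)/(4π×0.046) = 1.901 K/W
R_outer film = 1/(h·4πr_o²) = 1/(23.8×4π×0.3558²) = 0.02641 K/W
R_total = 1.927 K/W
Q = ΔT/R_total = 139/1.927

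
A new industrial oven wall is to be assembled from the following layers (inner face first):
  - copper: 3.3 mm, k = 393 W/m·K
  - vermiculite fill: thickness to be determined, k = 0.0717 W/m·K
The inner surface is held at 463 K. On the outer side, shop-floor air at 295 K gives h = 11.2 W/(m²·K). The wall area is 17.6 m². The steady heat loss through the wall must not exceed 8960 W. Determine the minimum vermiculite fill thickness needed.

Model the wall as resistances in series:
R_copper = L/(kA) = 0.0033/(393×17.6) = 4.771×10^-7 K/W
R_outer film = 1/(h_o·A) = 1/(11.2×17.6) = 0.005073 K/W
Sum of the known resistances R_other = 0.005074 K/W
Required total resistance R_tot = ΔT/Q_allow = 168/8960 = 0.01875 K/W
R_vermiculite fill = R_tot − R_other = 0.01368 K/W
L = R·k·A = 0.01368×0.0717×17.6

L ≈ 17.3 mm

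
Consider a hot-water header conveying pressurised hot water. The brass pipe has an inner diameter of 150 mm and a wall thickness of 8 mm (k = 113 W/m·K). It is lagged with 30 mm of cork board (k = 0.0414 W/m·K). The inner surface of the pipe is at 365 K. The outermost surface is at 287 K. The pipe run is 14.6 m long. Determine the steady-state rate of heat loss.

Cylindrical conduction, so R = ln(r₂/r₁)/(2πkL) per layer, in series:
R_brass pipe wall = ln(83/75)/(2π×113×14.6) = 9.777×10^-6 K/W
R_cork board = ln(113/83)/(2π×0.0414×14.6) = 0.08124 K/W
R_total = 0.08125 K/W
Q = ΔT/R_total = 78/0.08125

Q ≈ 960 W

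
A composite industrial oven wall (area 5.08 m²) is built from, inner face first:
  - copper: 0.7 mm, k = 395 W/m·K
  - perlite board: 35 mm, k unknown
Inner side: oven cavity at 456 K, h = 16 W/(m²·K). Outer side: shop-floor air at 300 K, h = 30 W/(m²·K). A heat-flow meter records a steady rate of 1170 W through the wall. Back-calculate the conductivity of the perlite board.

Model the wall as resistances in series:
R_inner film = 1/(h_i·A) = 1/(16×5.08) = 0.0123 K/W
R_copper = L/(kA) = 0.0007/(395×5.08) = 3.488×10^-7 K/W
R_outer film = 1/(h_o·A) = 1/(30×5.08) = 0.006562 K/W
Sum of known resistances R_other = 0.01887 K/W
Total R = ΔT/Q = 156/1170 = 0.1333 K/W
R_perlite board = R_total − R_other = 0.1145 K/W
k = L/(R·A) = 0.035/(0.1145×5.08)

k ≈ 0.0602 W/(m·K)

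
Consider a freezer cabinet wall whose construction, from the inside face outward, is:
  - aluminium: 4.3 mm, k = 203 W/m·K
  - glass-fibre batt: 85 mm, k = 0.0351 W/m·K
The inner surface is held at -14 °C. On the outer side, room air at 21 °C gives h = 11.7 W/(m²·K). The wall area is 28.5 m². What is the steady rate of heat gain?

Using the resistance-network approach (series):
R_aluminium = L/(kA) = 0.0043/(203×28.5) = 7.432×10^-7 K/W
R_glass-fibre batt = L/(kA) = 0.085/(0.0351×28.5) = 0.08497 K/W
R_outer film = 1/(h_o·A) = 1/(11.7×28.5) = 0.002999 K/W
R_total = 0.08797 K/W
Q = ΔT / R_total = 35 / 0.08797

Q ≈ 398 W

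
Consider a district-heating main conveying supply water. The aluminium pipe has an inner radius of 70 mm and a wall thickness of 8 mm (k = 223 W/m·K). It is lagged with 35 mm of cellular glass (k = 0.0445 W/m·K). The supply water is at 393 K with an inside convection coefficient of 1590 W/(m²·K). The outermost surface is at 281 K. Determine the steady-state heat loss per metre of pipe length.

Per-layer cylindrical resistances, series-summed:
R_inner film = 1/(h_i·2πr₁L) = 1/(1590×2π×0.07×1) = 0.00143 K/W
R_aluminium pipe wall = ln(78/70)/(2π×223×1) = 7.723×10^-5 K/W
R_cellular glass = ln(113/78)/(2π×0.0445×1) = 1.326 K/W
R_total = 1.327 K/W
Q = ΔT/R_total = 112/1.327

q′ ≈ 84.4 W/m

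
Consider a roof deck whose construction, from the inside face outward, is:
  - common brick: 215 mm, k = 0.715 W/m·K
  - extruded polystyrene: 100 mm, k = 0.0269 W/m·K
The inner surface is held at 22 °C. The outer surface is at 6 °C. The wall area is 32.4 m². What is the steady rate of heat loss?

Model the wall as resistances in series:
R_common brick = L/(kA) = 0.215/(0.715×32.4) = 0.009281 K/W
R_extruded polystyrene = L/(kA) = 0.1/(0.0269×32.4) = 0.1147 K/W
R_total = 0.124 K/W
Q = ΔT / R_total = 16 / 0.124

Q ≈ 129 W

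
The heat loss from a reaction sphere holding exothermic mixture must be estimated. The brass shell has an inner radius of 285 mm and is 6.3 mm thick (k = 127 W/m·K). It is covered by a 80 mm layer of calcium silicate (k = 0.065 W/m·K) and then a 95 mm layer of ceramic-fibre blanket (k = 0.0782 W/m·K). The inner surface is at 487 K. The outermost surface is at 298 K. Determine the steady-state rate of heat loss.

Radial (spherical) resistances in series:
R_brass shell = (1/0.285 − 1/0.2913)/(4π×127) = 4.755×10^-5 K/W
R_calcium silicate = (1/0.2913 − 1/0.3713)/(4π×0.065) = 0.9055 K/W
R_ceramic-fibre blanket = (1/0.3713 − 1/0.4663)/(4π×0.0782) = 0.5584 K/W
R_total = 1.464 K/W
Q = ΔT/R_total = 189/1.464

Q ≈ 129 W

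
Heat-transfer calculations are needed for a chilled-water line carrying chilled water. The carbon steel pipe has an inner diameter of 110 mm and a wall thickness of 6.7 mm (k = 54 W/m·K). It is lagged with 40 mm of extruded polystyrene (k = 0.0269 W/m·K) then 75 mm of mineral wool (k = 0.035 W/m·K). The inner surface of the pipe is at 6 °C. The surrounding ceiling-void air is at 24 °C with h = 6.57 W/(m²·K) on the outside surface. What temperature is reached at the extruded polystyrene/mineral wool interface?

Treating each annulus and film as a series resistance:
R_carbon steel pipe wall = ln(61.7/55)/(2π×54×1) = 3.388×10^-4 K/W
R_extruded polystyrene = ln(101.7/61.7)/(2π×0.0269×1) = 2.957 K/W
R_mineral wool = ln(176.7/101.7)/(2π×0.035×1) = 2.512 K/W
R_outer film = 1/(h_o·2πr_oL) = 1/(6.57×2π×0.1767×1) = 0.1371 K/W
R_total = 5.606 K/W
Q = ΔT/R_total = 18/5.606
Q = 3.21 W/m
T_interface = T_inner + Q·ΣR(inner→interface) = 6 + 3.21×2.957

T ≈ 15.5 °C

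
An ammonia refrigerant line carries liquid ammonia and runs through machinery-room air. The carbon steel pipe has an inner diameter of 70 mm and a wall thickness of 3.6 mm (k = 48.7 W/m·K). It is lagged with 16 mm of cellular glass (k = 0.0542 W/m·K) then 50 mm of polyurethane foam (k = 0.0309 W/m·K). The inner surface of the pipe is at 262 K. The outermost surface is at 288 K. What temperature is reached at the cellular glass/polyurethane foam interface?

For a radial system each layer contributes R = ln(r_out/r_in)/(2πkL); films add R = 1/(hA).
R_carbon steel pipe wall = ln(38.6/35)/(2π×48.7×1) = 3.2×10^-4 K/W
R_cellular glass = ln(54.6/38.6)/(2π×0.0542×1) = 1.018 K/W
R_polyurethane foam = ln(104.6/54.6)/(2π×0.0309×1) = 3.348 K/W
R_total = 4.367 K/W
Q = ΔT/R_total = 26/4.367
Q = 5.95 W/m
T_interface = T_inner + Q·ΣR(inner→interface) = 262 + 5.95×1.019

T ≈ 268 K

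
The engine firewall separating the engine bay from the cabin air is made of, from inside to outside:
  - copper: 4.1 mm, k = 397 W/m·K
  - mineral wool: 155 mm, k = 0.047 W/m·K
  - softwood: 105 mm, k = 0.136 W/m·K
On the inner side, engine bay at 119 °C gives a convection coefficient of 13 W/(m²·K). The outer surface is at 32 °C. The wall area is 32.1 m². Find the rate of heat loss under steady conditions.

Q ≈ 673 W

Series thermal resistances:
R_inner film = 1/(h_i·A) = 1/(13×32.1) = 0.002396 K/W
R_copper = L/(kA) = 0.0041/(397×32.1) = 3.217×10^-7 K/W
R_mineral wool = L/(kA) = 0.155/(0.047×32.1) = 0.1027 K/W
R_softwood = L/(kA) = 0.105/(0.136×32.1) = 0.02405 K/W
R_total = 0.1292 K/W
Q = ΔT / R_total = 87 / 0.1292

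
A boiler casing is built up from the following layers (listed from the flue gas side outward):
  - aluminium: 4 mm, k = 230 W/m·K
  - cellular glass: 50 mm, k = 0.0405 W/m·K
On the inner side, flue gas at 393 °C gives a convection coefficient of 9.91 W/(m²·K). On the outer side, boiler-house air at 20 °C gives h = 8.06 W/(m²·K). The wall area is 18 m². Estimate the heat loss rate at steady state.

Using the resistance-network approach (series):
R_inner film = 1/(h_i·A) = 1/(9.91×18) = 0.005606 K/W
R_aluminium = L/(kA) = 0.004/(230×18) = 9.662×10^-7 K/W
R_cellular glass = L/(kA) = 0.05/(0.0405×18) = 0.06859 K/W
R_outer film = 1/(h_o·A) = 1/(8.06×18) = 0.006893 K/W
R_total = 0.08109 K/W
Q = ΔT / R_total = 373 / 0.08109

Q ≈ 4600 W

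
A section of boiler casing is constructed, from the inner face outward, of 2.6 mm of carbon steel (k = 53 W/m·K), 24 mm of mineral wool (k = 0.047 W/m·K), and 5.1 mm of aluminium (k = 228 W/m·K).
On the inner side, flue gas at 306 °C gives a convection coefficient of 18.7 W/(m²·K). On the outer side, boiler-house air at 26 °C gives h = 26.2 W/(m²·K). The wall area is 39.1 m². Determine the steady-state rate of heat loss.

Q ≈ 18200 W

Series thermal resistances:
R_inner film = 1/(h_i·A) = 1/(18.7×39.1) = 0.001368 K/W
R_carbon steel = L/(kA) = 0.0026/(53×39.1) = 1.255×10^-6 K/W
R_mineral wool = L/(kA) = 0.024/(0.047×39.1) = 0.01306 K/W
R_aluminium = L/(kA) = 0.0051/(228×39.1) = 5.721×10^-7 K/W
R_outer film = 1/(h_o·A) = 1/(26.2×39.1) = 9.762×10^-4 K/W
R_total = 0.01541 K/W
Q = ΔT / R_total = 280 / 0.01541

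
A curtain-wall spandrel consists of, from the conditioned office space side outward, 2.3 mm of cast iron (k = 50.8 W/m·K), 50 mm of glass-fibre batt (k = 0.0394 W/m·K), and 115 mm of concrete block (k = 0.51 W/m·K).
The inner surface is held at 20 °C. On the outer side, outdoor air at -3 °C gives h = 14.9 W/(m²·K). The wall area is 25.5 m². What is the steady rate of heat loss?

Q ≈ 376 W

Model the wall as resistances in series:
R_cast iron = L/(kA) = 0.0023/(50.8×25.5) = 1.776×10^-6 K/W
R_glass-fibre batt = L/(kA) = 0.05/(0.0394×25.5) = 0.04977 K/W
R_concrete block = L/(kA) = 0.115/(0.51×25.5) = 0.008843 K/W
R_outer film = 1/(h_o·A) = 1/(14.9×25.5) = 0.002632 K/W
R_total = 0.06124 K/W
Q = ΔT / R_total = 23 / 0.06124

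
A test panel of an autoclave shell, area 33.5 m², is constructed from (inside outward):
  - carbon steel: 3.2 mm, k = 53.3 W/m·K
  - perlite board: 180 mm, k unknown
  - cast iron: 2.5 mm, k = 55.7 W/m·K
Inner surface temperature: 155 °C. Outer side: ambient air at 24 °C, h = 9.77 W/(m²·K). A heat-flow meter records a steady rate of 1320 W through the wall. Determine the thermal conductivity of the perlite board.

k ≈ 0.0559 W/(m·K)

Thermal resistances in series:
R_carbon steel = L/(kA) = 0.0032/(53.3×33.5) = 1.792×10^-6 K/W
R_cast iron = L/(kA) = 0.0025/(55.7×33.5) = 1.34×10^-6 K/W
R_outer film = 1/(h_o·A) = 1/(9.77×33.5) = 0.003055 K/W
Sum of known resistances R_other = 0.003058 K/W
Total R = ΔT/Q = 131/1320 = 0.09924 K/W
R_perlite board = R_total − R_other = 0.09618 K/W
k = L/(R·A) = 0.18/(0.09618×33.5)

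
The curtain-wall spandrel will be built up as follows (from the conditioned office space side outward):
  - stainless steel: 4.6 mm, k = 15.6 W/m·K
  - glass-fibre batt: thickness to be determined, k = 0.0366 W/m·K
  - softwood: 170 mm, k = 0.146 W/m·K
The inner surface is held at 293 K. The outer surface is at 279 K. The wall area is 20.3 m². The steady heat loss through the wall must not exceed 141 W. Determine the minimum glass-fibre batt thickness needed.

L ≈ 31.1 mm

Treating each layer as a thermal resistance in series:
R_stainless steel = L/(kA) = 0.0046/(15.6×20.3) = 1.453×10^-5 K/W
R_softwood = L/(kA) = 0.17/(0.146×20.3) = 0.05736 K/W
Sum of the known resistances R_other = 0.05737 K/W
Required total resistance R_tot = ΔT/Q_allow = 14/141 = 0.09929 K/W
R_glass-fibre batt = R_tot − R_other = 0.04192 K/W
L = R·k·A = 0.04192×0.0366×20.3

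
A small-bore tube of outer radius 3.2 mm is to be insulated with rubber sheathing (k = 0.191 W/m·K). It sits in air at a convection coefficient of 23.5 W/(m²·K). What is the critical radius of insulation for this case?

r_cr ≈ 8.13 mm

For a cylinder r_cr = k/h = 0.191/23.5
r_cr = 8.13 mm; since the bare radius (3.2 mm) is below r_cr, adding a thin layer of insulation will *increase* heat loss.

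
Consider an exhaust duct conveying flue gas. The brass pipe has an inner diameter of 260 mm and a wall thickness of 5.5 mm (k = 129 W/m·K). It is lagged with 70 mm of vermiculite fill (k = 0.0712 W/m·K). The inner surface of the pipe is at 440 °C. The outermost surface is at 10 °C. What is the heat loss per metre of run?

Treating each annulus and film as a series resistance:
R_brass pipe wall = ln(135.5/130)/(2π×129×1) = 5.112×10^-5 K/W
R_vermiculite fill = ln(205.5/135.5)/(2π×0.0712×1) = 0.931 K/W
R_total = 0.931 K/W
Q = ΔT/R_total = 430/0.931

q′ ≈ 462 W/m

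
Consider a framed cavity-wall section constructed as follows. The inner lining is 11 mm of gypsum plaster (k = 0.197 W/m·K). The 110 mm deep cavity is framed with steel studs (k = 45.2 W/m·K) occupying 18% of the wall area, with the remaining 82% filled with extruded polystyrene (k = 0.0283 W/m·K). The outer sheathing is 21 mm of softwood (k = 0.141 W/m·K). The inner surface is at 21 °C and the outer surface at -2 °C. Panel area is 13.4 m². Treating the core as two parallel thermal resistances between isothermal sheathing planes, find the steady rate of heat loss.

Sheathing layers in series; stud and cavity paths in parallel between them.
R_inner = 0.011/(0.197×13.4) = 0.004167 K/W
R_stud  = 0.11/(45.2×0.18×13.4) = 0.001009 K/W
R_cav   = 0.11/(0.0283×0.82×13.4) = 0.3537 K/W
1/R_core = 1/R_stud + 1/R_cav → R_core = 0.001006 K/W
R_outer = 0.021/(0.141×13.4) = 0.01111 K/W
R_total = 0.01629 K/W
Q = ΔT/R_total = 23/0.01629

Q ≈ 1410 W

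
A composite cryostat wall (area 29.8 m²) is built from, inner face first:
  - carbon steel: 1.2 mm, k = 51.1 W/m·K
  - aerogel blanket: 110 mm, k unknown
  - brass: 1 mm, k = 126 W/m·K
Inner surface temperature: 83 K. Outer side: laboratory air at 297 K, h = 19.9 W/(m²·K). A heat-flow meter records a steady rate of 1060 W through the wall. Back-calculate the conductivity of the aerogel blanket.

Model the wall as resistances in series:
R_carbon steel = L/(kA) = 0.0012/(51.1×29.8) = 7.88×10^-7 K/W
R_brass = L/(kA) = 0.001/(126×29.8) = 2.663×10^-7 K/W
R_outer film = 1/(h_o·A) = 1/(19.9×29.8) = 0.001686 K/W
Sum of known resistances R_other = 0.001687 K/W
Total R = ΔT/Q = 214/1060 = 0.2019 K/W
R_aerogel blanket = R_total − R_other = 0.2002 K/W
k = L/(R·A) = 0.11/(0.2002×29.8)

k ≈ 0.0184 W/(m·K)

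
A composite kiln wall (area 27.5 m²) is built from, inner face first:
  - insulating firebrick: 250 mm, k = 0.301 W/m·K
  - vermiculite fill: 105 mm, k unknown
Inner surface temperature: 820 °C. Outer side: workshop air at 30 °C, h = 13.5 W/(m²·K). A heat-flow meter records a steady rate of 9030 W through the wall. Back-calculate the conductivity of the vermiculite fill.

Series thermal resistances:
R_insulating firebrick = L/(kA) = 0.25/(0.301×27.5) = 0.0302 K/W
R_outer film = 1/(h_o·A) = 1/(13.5×27.5) = 0.002694 K/W
Sum of known resistances R_other = 0.0329 K/W
Total R = ΔT/Q = 790/9030 = 0.08749 K/W
R_vermiculite fill = R_total − R_other = 0.05459 K/W
k = L/(R·A) = 0.105/(0.05459×27.5)

k ≈ 0.0699 W/(m·K)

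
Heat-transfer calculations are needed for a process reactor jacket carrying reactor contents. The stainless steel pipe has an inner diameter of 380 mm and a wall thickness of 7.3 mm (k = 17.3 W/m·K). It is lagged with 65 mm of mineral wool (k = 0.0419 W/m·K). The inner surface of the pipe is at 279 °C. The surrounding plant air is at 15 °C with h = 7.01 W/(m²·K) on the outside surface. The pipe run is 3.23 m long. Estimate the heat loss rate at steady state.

Radial resistances (cylindrical: R_cond = ln(r_o/r_i)/(2πkL), R_conv = 1/(h·2πrL)):
R_stainless steel pipe wall = ln(197.3/190)/(2π×17.3×3.23) = 1.074×10^-4 K/W
R_mineral wool = ln(262.3/197.3)/(2π×0.0419×3.23) = 0.3349 K/W
R_outer film = 1/(h_o·2πr_oL) = 1/(7.01×2π×0.2623×3.23) = 0.0268 K/W
R_total = 0.3618 K/W
Q = ΔT/R_total = 264/0.3618

Q ≈ 730 W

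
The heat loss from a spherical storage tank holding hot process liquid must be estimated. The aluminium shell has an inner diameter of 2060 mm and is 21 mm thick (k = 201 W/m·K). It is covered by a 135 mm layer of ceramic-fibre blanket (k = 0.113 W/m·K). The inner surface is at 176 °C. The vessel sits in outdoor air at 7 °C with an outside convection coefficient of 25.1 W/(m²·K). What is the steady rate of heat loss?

Each spherical layer contributes R = (1/r_i − 1/r_o)/(4πk):
R_aluminium shell = (1/1.03 − 1/1.051)/(4π×201) = 7.68×10^-6 K/W
R_ceramic-fibre blanket = (1/1.051 − 1/1.186)/(4π×0.113) = 0.07627 K/W
R_outer film = 1/(h·4πr_o²) = 1/(25.1×4π×1.186²) = 0.002254 K/W
R_total = 0.07853 K/W
Q = ΔT/R_total = 169/0.07853

Q ≈ 2150 W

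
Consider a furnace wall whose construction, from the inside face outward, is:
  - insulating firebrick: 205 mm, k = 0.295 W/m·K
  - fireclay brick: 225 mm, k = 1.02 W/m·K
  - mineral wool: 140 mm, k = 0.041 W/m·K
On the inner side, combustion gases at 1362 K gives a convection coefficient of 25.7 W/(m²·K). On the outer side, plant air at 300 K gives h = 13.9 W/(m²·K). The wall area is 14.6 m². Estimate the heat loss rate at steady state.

Q ≈ 3490 W

Model the wall as resistances in series:
R_inner film = 1/(h_i·A) = 1/(25.7×14.6) = 0.002665 K/W
R_insulating firebrick = L/(kA) = 0.205/(0.295×14.6) = 0.0476 K/W
R_fireclay brick = L/(kA) = 0.225/(1.02×14.6) = 0.01511 K/W
R_mineral wool = L/(kA) = 0.14/(0.041×14.6) = 0.2339 K/W
R_outer film = 1/(h_o·A) = 1/(13.9×14.6) = 0.004928 K/W
R_total = 0.3042 K/W
Q = ΔT / R_total = 1062 / 0.3042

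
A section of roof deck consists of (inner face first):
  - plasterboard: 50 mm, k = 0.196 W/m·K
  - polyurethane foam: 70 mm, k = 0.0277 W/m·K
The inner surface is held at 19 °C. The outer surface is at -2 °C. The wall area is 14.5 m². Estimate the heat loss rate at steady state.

Q ≈ 109 W

Using the resistance-network approach (series):
R_plasterboard = L/(kA) = 0.05/(0.196×14.5) = 0.01759 K/W
R_polyurethane foam = L/(kA) = 0.07/(0.0277×14.5) = 0.1743 K/W
R_total = 0.1919 K/W
Q = ΔT / R_total = 21 / 0.1919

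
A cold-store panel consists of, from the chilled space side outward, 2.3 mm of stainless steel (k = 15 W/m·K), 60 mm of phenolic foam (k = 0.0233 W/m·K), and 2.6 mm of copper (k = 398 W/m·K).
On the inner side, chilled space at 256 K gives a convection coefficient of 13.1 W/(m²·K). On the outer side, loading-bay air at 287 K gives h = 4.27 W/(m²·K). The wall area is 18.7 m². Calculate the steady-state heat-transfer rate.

Q ≈ 201 W

Series thermal resistances:
R_inner film = 1/(h_i·A) = 1/(13.1×18.7) = 0.004082 K/W
R_stainless steel = L/(kA) = 0.0023/(15×18.7) = 8.2×10^-6 K/W
R_phenolic foam = L/(kA) = 0.06/(0.0233×18.7) = 0.1377 K/W
R_copper = L/(kA) = 0.0026/(398×18.7) = 3.493×10^-7 K/W
R_outer film = 1/(h_o·A) = 1/(4.27×18.7) = 0.01252 K/W
R_total = 0.1543 K/W
Q = ΔT / R_total = 31 / 0.1543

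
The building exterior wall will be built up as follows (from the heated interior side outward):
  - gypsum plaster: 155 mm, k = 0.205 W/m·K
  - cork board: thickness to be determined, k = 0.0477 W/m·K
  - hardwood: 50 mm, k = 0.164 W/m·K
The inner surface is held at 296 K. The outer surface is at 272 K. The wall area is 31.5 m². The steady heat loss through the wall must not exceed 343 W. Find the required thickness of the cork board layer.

L ≈ 54.5 mm

Treating each layer as a thermal resistance in series:
R_gypsum plaster = L/(kA) = 0.155/(0.205×31.5) = 0.024 K/W
R_hardwood = L/(kA) = 0.05/(0.164×31.5) = 0.009679 K/W
Sum of the known resistances R_other = 0.03368 K/W
Required total resistance R_tot = ΔT/Q_allow = 24/343 = 0.06997 K/W
R_cork board = R_tot − R_other = 0.03629 K/W
L = R·k·A = 0.03629×0.0477×31.5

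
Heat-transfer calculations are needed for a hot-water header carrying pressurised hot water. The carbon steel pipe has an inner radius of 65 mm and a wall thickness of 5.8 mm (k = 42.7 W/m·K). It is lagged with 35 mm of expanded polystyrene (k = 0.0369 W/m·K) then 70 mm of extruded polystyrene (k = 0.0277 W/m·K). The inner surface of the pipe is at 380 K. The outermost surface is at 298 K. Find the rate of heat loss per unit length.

q′ ≈ 17.6 W/m

Per-layer cylindrical resistances, series-summed:
R_carbon steel pipe wall = ln(70.8/65)/(2π×42.7×1) = 3.186×10^-4 K/W
R_expanded polystyrene = ln(105.8/70.8)/(2π×0.0369×1) = 1.733 K/W
R_extruded polystyrene = ln(175.8/105.8)/(2π×0.0277×1) = 2.918 K/W
R_total = 4.65 K/W
Q = ΔT/R_total = 82/4.65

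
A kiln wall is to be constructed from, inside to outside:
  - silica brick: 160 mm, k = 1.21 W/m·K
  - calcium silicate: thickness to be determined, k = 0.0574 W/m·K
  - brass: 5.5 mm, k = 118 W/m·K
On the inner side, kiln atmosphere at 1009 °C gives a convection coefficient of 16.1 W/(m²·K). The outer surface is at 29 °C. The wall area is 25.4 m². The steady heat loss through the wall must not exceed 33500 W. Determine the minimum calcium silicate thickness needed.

Model the wall as resistances in series:
R_inner film = 1/(h_i·A) = 1/(16.1×25.4) = 0.002445 K/W
R_silica brick = L/(kA) = 0.16/(1.21×25.4) = 0.005206 K/W
R_brass = L/(kA) = 0.0055/(118×25.4) = 1.835×10^-6 K/W
Sum of the known resistances R_other = 0.007653 K/W
Required total resistance R_tot = ΔT/Q_allow = 980/33500 = 0.02925 K/W
R_calcium silicate = R_tot − R_other = 0.0216 K/W
L = R·k·A = 0.0216×0.0574×25.4

L ≈ 31.5 mm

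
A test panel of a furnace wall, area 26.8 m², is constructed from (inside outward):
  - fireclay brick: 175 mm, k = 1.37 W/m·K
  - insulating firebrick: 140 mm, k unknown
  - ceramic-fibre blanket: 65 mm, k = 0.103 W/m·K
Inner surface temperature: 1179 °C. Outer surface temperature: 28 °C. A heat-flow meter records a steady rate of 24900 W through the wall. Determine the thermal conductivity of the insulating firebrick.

k ≈ 0.292 W/(m·K)

Thermal resistances in series:
R_fireclay brick = L/(kA) = 0.175/(1.37×26.8) = 0.004766 K/W
R_ceramic-fibre blanket = L/(kA) = 0.065/(0.103×26.8) = 0.02355 K/W
Sum of known resistances R_other = 0.02831 K/W
Total R = ΔT/Q = 1151/24900 = 0.04622 K/W
R_insulating firebrick = R_total − R_other = 0.01791 K/W
k = L/(R·A) = 0.14/(0.01791×26.8)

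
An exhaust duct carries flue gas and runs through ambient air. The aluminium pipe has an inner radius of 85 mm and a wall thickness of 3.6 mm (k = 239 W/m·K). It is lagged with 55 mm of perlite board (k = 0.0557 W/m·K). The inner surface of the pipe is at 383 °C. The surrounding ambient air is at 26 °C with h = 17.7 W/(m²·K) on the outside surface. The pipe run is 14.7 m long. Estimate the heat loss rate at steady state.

Radial resistances (cylindrical: R_cond = ln(r_o/r_i)/(2πkL), R_conv = 1/(h·2πrL)):
R_aluminium pipe wall = ln(88.6/85)/(2π×239×14.7) = 1.879×10^-6 K/W
R_perlite board = ln(143.6/88.6)/(2π×0.0557×14.7) = 0.09387 K/W
R_outer film = 1/(h_o·2πr_oL) = 1/(17.7×2π×0.1436×14.7) = 0.00426 K/W
R_total = 0.09813 K/W
Q = ΔT/R_total = 357/0.09813

Q ≈ 3640 W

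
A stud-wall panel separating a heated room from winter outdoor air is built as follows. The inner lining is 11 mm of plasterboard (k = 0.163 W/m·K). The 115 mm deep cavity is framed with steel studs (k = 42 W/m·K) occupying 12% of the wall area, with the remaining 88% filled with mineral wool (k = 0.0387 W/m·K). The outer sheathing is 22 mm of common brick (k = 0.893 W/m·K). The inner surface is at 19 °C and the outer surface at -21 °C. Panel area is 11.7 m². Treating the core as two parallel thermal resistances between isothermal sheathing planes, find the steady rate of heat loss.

Sheathing layers in series; stud and cavity paths in parallel between them.
R_inner = 0.011/(0.163×11.7) = 0.005768 K/W
R_stud  = 0.115/(42×0.12×11.7) = 0.00195 K/W
R_cav   = 0.115/(0.0387×0.88×11.7) = 0.2886 K/W
1/R_core = 1/R_stud + 1/R_cav → R_core = 0.001937 K/W
R_outer = 0.022/(0.893×11.7) = 0.002106 K/W
R_total = 0.009811 K/W
Q = ΔT/R_total = 40/0.009811

Q ≈ 4080 W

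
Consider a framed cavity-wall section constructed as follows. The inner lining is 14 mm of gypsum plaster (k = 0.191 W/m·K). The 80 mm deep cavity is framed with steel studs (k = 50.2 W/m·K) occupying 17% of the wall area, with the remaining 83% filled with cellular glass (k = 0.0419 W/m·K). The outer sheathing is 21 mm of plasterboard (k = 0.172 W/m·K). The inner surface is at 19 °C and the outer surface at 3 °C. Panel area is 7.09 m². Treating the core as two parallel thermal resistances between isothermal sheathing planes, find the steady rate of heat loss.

Sheathing layers in series; stud and cavity paths in parallel between them.
R_inner = 0.014/(0.191×7.09) = 0.01034 K/W
R_stud  = 0.08/(50.2×0.17×7.09) = 0.001322 K/W
R_cav   = 0.08/(0.0419×0.83×7.09) = 0.3245 K/W
1/R_core = 1/R_stud + 1/R_cav → R_core = 0.001317 K/W
R_outer = 0.021/(0.172×7.09) = 0.01722 K/W
R_total = 0.02888 K/W
Q = ΔT/R_total = 16/0.02888

Q ≈ 554 W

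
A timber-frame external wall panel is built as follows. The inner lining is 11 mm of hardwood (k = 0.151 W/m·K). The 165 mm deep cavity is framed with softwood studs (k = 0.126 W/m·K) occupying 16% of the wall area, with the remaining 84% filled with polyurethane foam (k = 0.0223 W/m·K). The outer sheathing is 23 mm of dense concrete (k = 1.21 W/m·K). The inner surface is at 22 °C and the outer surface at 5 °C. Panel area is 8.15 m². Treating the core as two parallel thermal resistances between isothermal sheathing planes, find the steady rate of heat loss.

Q ≈ 32 W

Sheathing layers in series; stud and cavity paths in parallel between them.
R_inner = 0.011/(0.151×8.15) = 0.008938 K/W
R_stud  = 0.165/(0.126×0.16×8.15) = 1.004 K/W
R_cav   = 0.165/(0.0223×0.84×8.15) = 1.081 K/W
1/R_core = 1/R_stud + 1/R_cav → R_core = 0.5206 K/W
R_outer = 0.023/(1.21×8.15) = 0.002332 K/W
R_total = 0.5318 K/W
Q = ΔT/R_total = 17/0.5318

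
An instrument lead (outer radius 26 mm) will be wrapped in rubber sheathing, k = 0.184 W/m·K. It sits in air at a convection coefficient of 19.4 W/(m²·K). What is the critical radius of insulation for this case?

For a cylinder r_cr = k/h = 0.184/19.4
r_cr = 9.48 mm; since the bare radius (26 mm) is above r_cr, any added insulation will reduce heat loss.

r_cr ≈ 9.48 mm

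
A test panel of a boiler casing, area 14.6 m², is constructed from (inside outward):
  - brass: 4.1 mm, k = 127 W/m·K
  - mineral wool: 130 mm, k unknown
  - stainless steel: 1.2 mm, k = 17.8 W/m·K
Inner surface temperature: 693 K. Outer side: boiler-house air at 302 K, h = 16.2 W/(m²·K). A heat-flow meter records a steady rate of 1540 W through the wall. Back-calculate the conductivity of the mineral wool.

Treating each layer as a thermal resistance in series:
R_brass = L/(kA) = 0.0041/(127×14.6) = 2.211×10^-6 K/W
R_stainless steel = L/(kA) = 0.0012/(17.8×14.6) = 4.618×10^-6 K/W
R_outer film = 1/(h_o·A) = 1/(16.2×14.6) = 0.004228 K/W
Sum of known resistances R_other = 0.004235 K/W
Total R = ΔT/Q = 391/1540 = 0.2539 K/W
R_mineral wool = R_total − R_other = 0.2497 K/W
k = L/(R·A) = 0.13/(0.2497×14.6)

k ≈ 0.0357 W/(m·K)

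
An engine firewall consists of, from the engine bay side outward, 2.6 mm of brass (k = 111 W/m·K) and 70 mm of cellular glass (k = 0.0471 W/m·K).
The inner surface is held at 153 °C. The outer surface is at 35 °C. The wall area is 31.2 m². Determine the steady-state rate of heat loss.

Q ≈ 2480 W

Model the wall as resistances in series:
R_brass = L/(kA) = 0.0026/(111×31.2) = 7.508×10^-7 K/W
R_cellular glass = L/(kA) = 0.07/(0.0471×31.2) = 0.04763 K/W
R_total = 0.04764 K/W
Q = ΔT / R_total = 118 / 0.04764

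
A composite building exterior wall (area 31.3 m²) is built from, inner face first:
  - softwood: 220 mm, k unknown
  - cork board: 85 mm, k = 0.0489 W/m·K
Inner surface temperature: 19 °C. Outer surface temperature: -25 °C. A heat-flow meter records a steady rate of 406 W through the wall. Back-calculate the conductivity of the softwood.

k ≈ 0.133 W/(m·K)

Thermal resistances in series:
R_cork board = L/(kA) = 0.085/(0.0489×31.3) = 0.05553 K/W
Sum of known resistances R_other = 0.05553 K/W
Total R = ΔT/Q = 44/406 = 0.1084 K/W
R_softwood = R_total − R_other = 0.05284 K/W
k = L/(R·A) = 0.22/(0.05284×31.3)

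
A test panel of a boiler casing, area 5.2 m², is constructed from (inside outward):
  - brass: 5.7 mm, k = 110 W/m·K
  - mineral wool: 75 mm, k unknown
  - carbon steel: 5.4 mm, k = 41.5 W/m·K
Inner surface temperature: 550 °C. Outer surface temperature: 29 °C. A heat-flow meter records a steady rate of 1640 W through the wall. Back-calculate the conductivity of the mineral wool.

k ≈ 0.0454 W/(m·K)

Using the resistance-network approach (series):
R_brass = L/(kA) = 0.0057/(110×5.2) = 9.965×10^-6 K/W
R_carbon steel = L/(kA) = 0.0054/(41.5×5.2) = 2.502×10^-5 K/W
Sum of known resistances R_other = 3.499×10^-5 K/W
Total R = ΔT/Q = 521/1640 = 0.3177 K/W
R_mineral wool = R_total − R_other = 0.3176 K/W
k = L/(R·A) = 0.075/(0.3176×5.2)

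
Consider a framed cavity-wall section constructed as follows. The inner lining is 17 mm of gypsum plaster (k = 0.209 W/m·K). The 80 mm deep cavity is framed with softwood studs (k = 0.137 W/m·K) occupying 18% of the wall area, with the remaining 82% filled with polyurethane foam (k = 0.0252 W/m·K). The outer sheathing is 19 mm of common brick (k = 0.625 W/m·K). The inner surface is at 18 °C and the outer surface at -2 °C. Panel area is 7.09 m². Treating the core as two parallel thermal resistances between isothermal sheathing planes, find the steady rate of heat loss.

Q ≈ 75.6 W

Sheathing layers in series; stud and cavity paths in parallel between them.
R_inner = 0.017/(0.209×7.09) = 0.01147 K/W
R_stud  = 0.08/(0.137×0.18×7.09) = 0.4576 K/W
R_cav   = 0.08/(0.0252×0.82×7.09) = 0.546 K/W
1/R_core = 1/R_stud + 1/R_cav → R_core = 0.249 K/W
R_outer = 0.019/(0.625×7.09) = 0.004288 K/W
R_total = 0.2647 K/W
Q = ΔT/R_total = 20/0.2647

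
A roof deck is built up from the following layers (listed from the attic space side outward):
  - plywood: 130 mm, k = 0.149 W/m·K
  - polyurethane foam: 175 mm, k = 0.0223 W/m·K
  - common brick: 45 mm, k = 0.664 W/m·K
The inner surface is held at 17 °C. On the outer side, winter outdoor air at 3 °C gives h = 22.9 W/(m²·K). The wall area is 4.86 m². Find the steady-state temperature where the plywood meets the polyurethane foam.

T ≈ 15.6 °C

Model the wall as resistances in series:
R_plywood = L/(kA) = 0.13/(0.149×4.86) = 0.1795 K/W
R_polyurethane foam = L/(kA) = 0.175/(0.0223×4.86) = 1.615 K/W
R_common brick = L/(kA) = 0.045/(0.664×4.86) = 0.01394 K/W
R_outer film = 1/(h_o·A) = 1/(22.9×4.86) = 0.008985 K/W
R_total = 1.817 K/W;  Q = ΔT/R_total = 14/1.817 = 7.704 W
T_interface = T_inner − Q·ΣR(inner→interface) = 17 − 7.7×0.1795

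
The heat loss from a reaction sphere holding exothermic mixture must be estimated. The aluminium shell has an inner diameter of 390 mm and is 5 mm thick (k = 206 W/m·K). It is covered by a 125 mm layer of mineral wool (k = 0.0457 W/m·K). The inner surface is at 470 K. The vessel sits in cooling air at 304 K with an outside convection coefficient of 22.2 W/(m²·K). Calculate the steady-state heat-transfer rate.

Q ≈ 49.1 W

Radial (spherical) resistances in series:
R_aluminium shell = (1/0.195 − 1/0.2)/(4π×206) = 4.953×10^-5 K/W
R_mineral wool = (1/0.2 − 1/0.325)/(4π×0.0457) = 3.349 K/W
R_outer film = 1/(h·4πr_o²) = 1/(22.2×4π×0.325²) = 0.03394 K/W
R_total = 3.383 K/W
Q = ΔT/R_total = 166/3.383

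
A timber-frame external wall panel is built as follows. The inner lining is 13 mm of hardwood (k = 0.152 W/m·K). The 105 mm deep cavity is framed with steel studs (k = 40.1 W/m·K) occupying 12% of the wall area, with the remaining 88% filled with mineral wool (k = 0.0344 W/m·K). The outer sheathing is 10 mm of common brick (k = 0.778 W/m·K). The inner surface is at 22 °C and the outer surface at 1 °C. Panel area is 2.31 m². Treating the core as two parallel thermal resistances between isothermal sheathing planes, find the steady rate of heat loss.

Q ≈ 404 W

Sheathing layers in series; stud and cavity paths in parallel between them.
R_inner = 0.013/(0.152×2.31) = 0.03702 K/W
R_stud  = 0.105/(40.1×0.12×2.31) = 0.009446 K/W
R_cav   = 0.105/(0.0344×0.88×2.31) = 1.502 K/W
1/R_core = 1/R_stud + 1/R_cav → R_core = 0.009387 K/W
R_outer = 0.01/(0.778×2.31) = 0.005564 K/W
R_total = 0.05198 K/W
Q = ΔT/R_total = 21/0.05198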